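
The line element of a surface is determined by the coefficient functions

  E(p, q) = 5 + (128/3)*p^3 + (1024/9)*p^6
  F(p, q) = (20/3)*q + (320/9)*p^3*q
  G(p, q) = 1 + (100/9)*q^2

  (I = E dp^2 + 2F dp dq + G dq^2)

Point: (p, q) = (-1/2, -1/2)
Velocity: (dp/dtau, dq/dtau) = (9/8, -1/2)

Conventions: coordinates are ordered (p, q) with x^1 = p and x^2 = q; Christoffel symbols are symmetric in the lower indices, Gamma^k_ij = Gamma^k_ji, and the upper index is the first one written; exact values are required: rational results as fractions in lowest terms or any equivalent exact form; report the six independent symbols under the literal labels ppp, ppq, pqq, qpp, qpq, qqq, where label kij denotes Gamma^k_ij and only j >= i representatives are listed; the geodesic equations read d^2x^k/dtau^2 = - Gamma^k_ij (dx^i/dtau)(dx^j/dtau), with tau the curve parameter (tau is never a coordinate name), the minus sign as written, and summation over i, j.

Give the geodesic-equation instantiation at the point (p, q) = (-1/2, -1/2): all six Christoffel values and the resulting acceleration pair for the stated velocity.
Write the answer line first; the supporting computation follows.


Answer: Gamma_ppp = 24/19, Gamma_ppq = 0, Gamma_pqq = 10/19, Gamma_qpp = -60/19, Gamma_qpq = 0, Gamma_qqq = -25/19; accelerations (d^2p/dtau^2, d^2q/dtau^2) = (-263/152, 1315/304)

E = 13/9, F = -10/9, G = 34/9 at the point
E_p = 32/3, E_q = 0, F_p = -40/3, F_q = 20/9, G_p = 0, G_q = -100/9
EG - F^2 = 38/9;  g^inv = (9/38) * [[34/9, 10/9], [10/9, 13/9]]
first-kind symbols [ij,l] = (1/2)(d_i g_jl + d_j g_il - d_l g_ij): [pp,p] = E_p/2 = 16/3, [pp,q] = F_p - E_q/2 = -40/3, [pq,p] = E_q/2 = 0, [pq,q] = G_p/2 = 0, [qq,p] = F_q - G_p/2 = 20/9, [qq,q] = G_q/2 = -50/9
Gamma^p_ij = (G*[ij,p] - F*[ij,q])/(EG - F^2), Gamma^q_ij = (E*[ij,q] - F*[ij,p])/(EG - F^2)
Gamma_ppp = 24/19, Gamma_ppq = 0, Gamma_pqq = 10/19, Gamma_qpp = -60/19, Gamma_qpq = 0, Gamma_qqq = -25/19
d^2p/dtau^2 = -(Gamma_ppp*(9/8)^2 + 2*Gamma_ppq*(9/8)*(-1/2) + Gamma_pqq*(-1/2)^2) = -263/152
d^2q/dtau^2 = -(Gamma_qpp*(9/8)^2 + 2*Gamma_qpq*(9/8)*(-1/2) + Gamma_qqq*(-1/2)^2) = 1315/304


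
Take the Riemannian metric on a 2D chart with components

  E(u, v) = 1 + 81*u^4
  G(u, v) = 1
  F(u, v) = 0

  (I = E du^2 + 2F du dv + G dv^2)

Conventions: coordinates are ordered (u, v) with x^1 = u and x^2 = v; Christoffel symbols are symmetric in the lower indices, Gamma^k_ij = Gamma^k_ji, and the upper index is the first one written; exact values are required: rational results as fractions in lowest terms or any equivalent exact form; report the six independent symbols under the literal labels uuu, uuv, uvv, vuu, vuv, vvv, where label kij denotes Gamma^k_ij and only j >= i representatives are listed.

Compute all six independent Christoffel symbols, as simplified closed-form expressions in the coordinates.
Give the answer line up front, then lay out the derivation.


Answer: Gamma_uuu = 162*u^3/(81*u^4 + 1), Gamma_uuv = 0, Gamma_uvv = 0, Gamma_vuu = 0, Gamma_vuv = 0, Gamma_vvv = 0

E = 1 + 81*u^4; F = 0; G = 1
Gamma^k_ij = (1/2) g^{kl} (d_i g_jl + d_j g_il - d_l g_ij), with g^inv = (1/(EG-F^2)) [[G, -F], [-F, E]]
first partials: E_u = 324*u^3, E_v = 0, F_u = 0, F_v = 0, G_u = 0, G_v = 0
D = EG - F^2 = 1 + 81*u^4
expanded: Gamma^u_uu = (G E_u - 2F F_u + F E_v)/(2D), Gamma^u_uv = (G E_v - F G_u)/(2D), Gamma^u_vv = (2G F_v - G G_u - F G_v)/(2D), Gamma^v_uu = (2E F_u - E E_v - F E_u)/(2D), Gamma^v_uv = (E G_u - F E_v)/(2D), Gamma^v_vv = (E G_v - 2F F_v + F G_u)/(2D); substitute and cancel common factors


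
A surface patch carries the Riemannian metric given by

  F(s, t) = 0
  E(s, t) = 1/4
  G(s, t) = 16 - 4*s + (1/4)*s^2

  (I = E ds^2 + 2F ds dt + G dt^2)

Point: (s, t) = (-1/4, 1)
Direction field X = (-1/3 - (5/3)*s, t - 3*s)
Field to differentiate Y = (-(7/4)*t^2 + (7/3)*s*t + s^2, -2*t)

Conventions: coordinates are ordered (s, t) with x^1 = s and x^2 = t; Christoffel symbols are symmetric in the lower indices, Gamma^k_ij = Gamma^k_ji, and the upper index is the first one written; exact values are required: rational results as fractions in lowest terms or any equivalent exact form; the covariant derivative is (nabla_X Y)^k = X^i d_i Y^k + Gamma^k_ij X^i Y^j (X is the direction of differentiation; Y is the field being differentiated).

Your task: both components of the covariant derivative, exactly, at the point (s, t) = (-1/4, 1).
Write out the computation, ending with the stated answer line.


E = 1/4, F = 0, G = 1089/64 at the point
E_s = 0, E_t = 0, F_s = 0, F_t = 0, G_s = -33/8, G_t = 0
EG - F^2 = 1089/256;  g^inv = (256/1089) * [[1089/64, 0], [0, 1/4]]
first-kind symbols [ij,l] = (1/2)(d_i g_jl + d_j g_il - d_l g_ij): [ss,s] = E_s/2 = 0, [ss,t] = F_s - E_t/2 = 0, [st,s] = E_t/2 = 0, [st,t] = G_s/2 = -33/16, [tt,s] = F_t - G_s/2 = 33/16, [tt,t] = G_t/2 = 0
Gamma^s_ij = (G*[ij,s] - F*[ij,t])/(EG - F^2), Gamma^t_ij = (E*[ij,t] - F*[ij,s])/(EG - F^2)
Gamma_sss = 0, Gamma_sst = 0, Gamma_stt = 33/4, Gamma_tss = 0, Gamma_tst = -4/33, Gamma_ttt = 0
X = (1/12, 7/4), Y = (-109/48, -2) at the point

Answer: (nabla_X Y)^s = -5165/144, (nabla_X Y)^t = -1583/528


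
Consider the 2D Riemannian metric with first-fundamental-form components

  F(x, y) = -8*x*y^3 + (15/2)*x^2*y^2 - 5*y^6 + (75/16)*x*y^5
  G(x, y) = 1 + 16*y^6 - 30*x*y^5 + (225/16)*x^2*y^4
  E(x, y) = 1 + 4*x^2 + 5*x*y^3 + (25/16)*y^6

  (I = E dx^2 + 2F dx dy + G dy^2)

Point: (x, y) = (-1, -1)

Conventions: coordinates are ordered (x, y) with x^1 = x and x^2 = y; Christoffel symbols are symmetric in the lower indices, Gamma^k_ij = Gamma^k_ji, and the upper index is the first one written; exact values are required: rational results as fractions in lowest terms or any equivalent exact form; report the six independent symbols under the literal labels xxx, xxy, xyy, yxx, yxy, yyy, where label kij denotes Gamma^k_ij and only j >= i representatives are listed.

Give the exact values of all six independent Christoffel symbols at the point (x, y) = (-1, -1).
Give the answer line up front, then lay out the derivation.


Answer: Gamma_xxx = -52/93, Gamma_xxy = -65/62, Gamma_xyy = 39/31, Gamma_yxx = 4/93, Gamma_yxy = 5/62, Gamma_yyy = -3/31

E = 185/16, F = -13/16, G = 17/16 at the point
E_x = -13, E_y = -195/8, F_x = -187/16, F_y = 249/16, G_x = 15/8, G_y = -9/4
EG - F^2 = 93/8;  g^inv = (8/93) * [[17/16, 13/16], [13/16, 185/16]]
first-kind symbols [ij,l] = (1/2)(d_i g_jl + d_j g_il - d_l g_ij): [xx,x] = E_x/2 = -13/2, [xx,y] = F_x - E_y/2 = 1/2, [xy,x] = E_y/2 = -195/16, [xy,y] = G_x/2 = 15/16, [yy,x] = F_y - G_x/2 = 117/8, [yy,y] = G_y/2 = -9/8
Gamma^x_ij = (G*[ij,x] - F*[ij,y])/(EG - F^2), Gamma^y_ij = (E*[ij,y] - F*[ij,x])/(EG - F^2)


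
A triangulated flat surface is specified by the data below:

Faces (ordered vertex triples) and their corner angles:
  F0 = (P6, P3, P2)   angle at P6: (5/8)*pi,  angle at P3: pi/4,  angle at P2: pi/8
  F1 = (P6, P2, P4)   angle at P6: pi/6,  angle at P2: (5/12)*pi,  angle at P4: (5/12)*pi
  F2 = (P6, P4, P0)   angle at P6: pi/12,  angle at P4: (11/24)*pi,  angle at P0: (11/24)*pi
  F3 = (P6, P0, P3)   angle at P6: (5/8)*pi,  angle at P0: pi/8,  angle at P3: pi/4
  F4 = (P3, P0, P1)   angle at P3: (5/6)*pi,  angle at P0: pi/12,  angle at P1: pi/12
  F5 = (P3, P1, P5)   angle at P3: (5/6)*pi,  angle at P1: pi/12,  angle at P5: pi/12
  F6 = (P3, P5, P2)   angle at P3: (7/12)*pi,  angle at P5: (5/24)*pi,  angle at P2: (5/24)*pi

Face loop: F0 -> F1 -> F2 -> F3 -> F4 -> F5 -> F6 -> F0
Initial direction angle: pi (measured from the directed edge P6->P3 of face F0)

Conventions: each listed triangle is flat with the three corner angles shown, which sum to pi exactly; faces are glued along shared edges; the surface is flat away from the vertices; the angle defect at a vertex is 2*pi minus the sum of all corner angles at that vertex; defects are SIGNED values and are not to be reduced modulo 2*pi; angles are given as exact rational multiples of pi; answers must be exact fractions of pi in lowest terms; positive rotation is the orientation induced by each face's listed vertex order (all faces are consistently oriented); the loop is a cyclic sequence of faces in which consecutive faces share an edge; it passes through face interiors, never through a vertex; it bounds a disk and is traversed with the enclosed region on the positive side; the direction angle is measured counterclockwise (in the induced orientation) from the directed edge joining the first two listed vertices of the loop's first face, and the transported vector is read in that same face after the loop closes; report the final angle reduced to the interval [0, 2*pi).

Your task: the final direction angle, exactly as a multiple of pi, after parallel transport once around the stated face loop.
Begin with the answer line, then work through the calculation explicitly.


Answer: final direction angle = (3/4)*pi

enclosed vertex P3: corner angles sum to (11/4)*pi, defect = 2*pi - (11/4)*pi = (-3/4)*pi
enclosed vertex P6: corner angles sum to (3/2)*pi, defect = 2*pi - (3/2)*pi = pi/2
holonomy = initial angle + sum of enclosed defects (mod 2*pi), positive in the induced orientation
final angle = pi - pi/4 = (3/4)*pi (mod 2*pi)


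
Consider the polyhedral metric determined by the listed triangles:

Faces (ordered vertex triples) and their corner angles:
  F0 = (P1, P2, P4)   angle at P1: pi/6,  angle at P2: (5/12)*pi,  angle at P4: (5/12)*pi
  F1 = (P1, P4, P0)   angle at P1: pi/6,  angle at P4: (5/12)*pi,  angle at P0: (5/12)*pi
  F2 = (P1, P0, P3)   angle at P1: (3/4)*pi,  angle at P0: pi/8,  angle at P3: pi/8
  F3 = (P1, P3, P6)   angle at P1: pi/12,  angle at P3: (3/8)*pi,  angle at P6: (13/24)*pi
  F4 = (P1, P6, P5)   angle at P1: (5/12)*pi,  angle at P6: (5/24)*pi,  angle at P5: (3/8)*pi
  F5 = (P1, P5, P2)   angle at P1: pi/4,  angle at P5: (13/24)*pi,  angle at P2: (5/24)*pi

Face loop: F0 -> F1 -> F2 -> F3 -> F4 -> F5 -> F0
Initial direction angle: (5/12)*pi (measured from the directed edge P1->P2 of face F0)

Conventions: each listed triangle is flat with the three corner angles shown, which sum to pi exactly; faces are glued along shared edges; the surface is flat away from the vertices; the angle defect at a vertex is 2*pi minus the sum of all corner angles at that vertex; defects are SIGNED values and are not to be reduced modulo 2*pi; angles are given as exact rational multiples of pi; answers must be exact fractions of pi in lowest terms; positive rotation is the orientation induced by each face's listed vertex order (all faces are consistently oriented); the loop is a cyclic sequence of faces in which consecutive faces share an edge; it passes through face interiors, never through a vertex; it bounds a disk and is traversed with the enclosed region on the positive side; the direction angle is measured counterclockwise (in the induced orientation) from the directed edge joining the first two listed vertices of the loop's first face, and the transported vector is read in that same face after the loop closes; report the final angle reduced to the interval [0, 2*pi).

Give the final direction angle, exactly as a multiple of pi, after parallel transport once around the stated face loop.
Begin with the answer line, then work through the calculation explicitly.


Answer: final direction angle = (7/12)*pi

enclosed vertex P1: corner angles sum to (11/6)*pi, defect = 2*pi - (11/6)*pi = pi/6
by Gauss-Bonnet the loop rotates the vector by the enclosed defect sum (positive orientation, mod 2*pi)
final angle = (5/12)*pi + pi/6 = (7/12)*pi (mod 2*pi)


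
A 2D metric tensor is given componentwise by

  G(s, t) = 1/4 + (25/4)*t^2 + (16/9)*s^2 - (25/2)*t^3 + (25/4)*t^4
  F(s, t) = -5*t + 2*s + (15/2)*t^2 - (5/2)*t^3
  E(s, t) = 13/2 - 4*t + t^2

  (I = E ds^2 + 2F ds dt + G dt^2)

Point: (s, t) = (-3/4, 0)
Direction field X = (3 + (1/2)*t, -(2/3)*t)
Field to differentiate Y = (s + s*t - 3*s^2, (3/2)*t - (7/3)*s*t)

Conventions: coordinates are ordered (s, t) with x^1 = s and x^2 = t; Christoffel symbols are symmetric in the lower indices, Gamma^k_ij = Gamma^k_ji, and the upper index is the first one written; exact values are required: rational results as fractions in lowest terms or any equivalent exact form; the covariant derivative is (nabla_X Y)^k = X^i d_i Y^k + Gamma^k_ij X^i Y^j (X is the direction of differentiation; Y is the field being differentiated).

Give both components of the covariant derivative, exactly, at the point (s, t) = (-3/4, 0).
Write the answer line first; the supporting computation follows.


Answer: (nabla_X Y)^s = 849/94, (nabla_X Y)^t = -1521/47

E = 13/2, F = -3/2, G = 5/4 at the point
E_s = 0, E_t = -4, F_s = 2, F_t = -5, G_s = -8/3, G_t = 0
EG - F^2 = 47/8;  g^inv = (8/47) * [[5/4, 3/2], [3/2, 13/2]]
first-kind symbols [ij,l] = (1/2)(d_i g_jl + d_j g_il - d_l g_ij): [ss,s] = E_s/2 = 0, [ss,t] = F_s - E_t/2 = 4, [st,s] = E_t/2 = -2, [st,t] = G_s/2 = -4/3, [tt,s] = F_t - G_s/2 = -11/3, [tt,t] = G_t/2 = 0
Gamma^s_ij = (G*[ij,s] - F*[ij,t])/(EG - F^2), Gamma^t_ij = (E*[ij,t] - F*[ij,s])/(EG - F^2)
Gamma_sss = 48/47, Gamma_sst = -36/47, Gamma_stt = -110/141, Gamma_tss = 208/47, Gamma_tst = -280/141, Gamma_ttt = -44/47
X = (3, 0), Y = (-39/16, 0) at the point


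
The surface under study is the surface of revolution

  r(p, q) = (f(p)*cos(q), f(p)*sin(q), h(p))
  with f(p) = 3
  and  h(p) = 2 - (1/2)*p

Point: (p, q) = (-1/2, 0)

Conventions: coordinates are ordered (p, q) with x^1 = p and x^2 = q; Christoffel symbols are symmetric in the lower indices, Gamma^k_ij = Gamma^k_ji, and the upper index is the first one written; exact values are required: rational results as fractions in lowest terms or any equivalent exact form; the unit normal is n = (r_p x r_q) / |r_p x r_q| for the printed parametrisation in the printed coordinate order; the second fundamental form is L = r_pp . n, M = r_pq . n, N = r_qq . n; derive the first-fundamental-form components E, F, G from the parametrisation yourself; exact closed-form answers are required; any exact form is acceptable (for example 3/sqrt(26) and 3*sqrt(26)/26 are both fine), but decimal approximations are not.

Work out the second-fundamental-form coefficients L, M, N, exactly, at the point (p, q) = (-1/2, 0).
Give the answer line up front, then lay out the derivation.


Answer: L = 0, M = 0, N = -3

f = 3, f' = 0, f'' = 0, h' = -1/2, h'' = 0
E = 1/4, F = 0, G = 9; answer radicand W^2 = 1/4
unnormalised second-form numerators: l = 0, m = 0, n = -3/2; L = l/sqrt(1/4), and similarly M = m/sqrt(W^2), N = n/sqrt(W^2)


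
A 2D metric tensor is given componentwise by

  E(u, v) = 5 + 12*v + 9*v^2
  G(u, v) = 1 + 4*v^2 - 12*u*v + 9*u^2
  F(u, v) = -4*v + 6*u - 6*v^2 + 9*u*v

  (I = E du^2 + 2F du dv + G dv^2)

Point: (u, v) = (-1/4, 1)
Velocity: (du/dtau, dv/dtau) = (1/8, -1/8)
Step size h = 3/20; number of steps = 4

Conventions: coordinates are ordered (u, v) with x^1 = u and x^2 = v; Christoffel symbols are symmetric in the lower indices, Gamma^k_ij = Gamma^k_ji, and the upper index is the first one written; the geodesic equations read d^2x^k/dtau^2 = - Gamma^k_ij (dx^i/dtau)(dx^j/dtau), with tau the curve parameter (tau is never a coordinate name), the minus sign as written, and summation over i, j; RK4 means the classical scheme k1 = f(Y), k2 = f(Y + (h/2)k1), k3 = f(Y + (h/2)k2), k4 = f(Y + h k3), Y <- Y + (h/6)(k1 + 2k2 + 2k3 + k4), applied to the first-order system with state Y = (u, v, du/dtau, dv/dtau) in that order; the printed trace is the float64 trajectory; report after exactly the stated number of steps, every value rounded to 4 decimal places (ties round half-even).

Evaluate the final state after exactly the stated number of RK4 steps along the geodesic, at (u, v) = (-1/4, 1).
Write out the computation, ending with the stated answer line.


f(Y) = (du/dtau, dv/dtau, -Gamma^u_ij Y'^i Y'^j, -Gamma^v_ij Y'^i Y'^j) with the Gammas evaluated at the stage position; h = 0.150000; intermediate values shown to 6 dp
step 0: u = -0.2500, v = 1.0000, du/dtau = 0.1250, dv/dtau = -0.1250
step 1:
  k1: at (u, v) = (-0.250000, 1.000000), (du/dtau, dv/dtau) = (0.125000, -0.125000); Gamma_uuu = 0.000000, Gamma_uuv = 0.446927, Gamma_uvv = -0.297952, Gamma_vuu = 0.000000, Gamma_vuv = -0.245810, Gamma_vvv = 0.163873; k1 = (0.125000, -0.125000, 0.018622, -0.010242)
  k2: at (u, v) = (-0.240625, 0.990625), (du/dtau, dv/dtau) = (0.126397, -0.125768); Gamma_uuu = 0.000000, Gamma_uuv = 0.451627, Gamma_uvv = -0.301085, Gamma_vuu = 0.000000, Gamma_vuv = -0.245542, Gamma_vvv = 0.163695; k2 = (0.126397, -0.125768, 0.019121, -0.010396)
  k3: at (u, v) = (-0.240520, 0.990567), (du/dtau, dv/dtau) = (0.126434, -0.125780); Gamma_uuu = 0.000000, Gamma_uuv = 0.451667, Gamma_uvv = -0.301111, Gamma_vuu = 0.000000, Gamma_vuv = -0.245533, Gamma_vvv = 0.163689; k3 = (0.126434, -0.125780, 0.019129, -0.010399)
  k4: at (u, v) = (-0.231035, 0.981133), (du/dtau, dv/dtau) = (0.127869, -0.126560); Gamma_uuu = 0.000000, Gamma_uuv = 0.456480, Gamma_uvv = -0.304320, Gamma_vuu = 0.000000, Gamma_vuv = -0.245200, Gamma_vvv = 0.163467; k4 = (0.127869, -0.126560, 0.019649, -0.010555)
  Y <- Y + (h/6)(k1 + 2k2 + 2k3 + k4): u = -0.2310, v = 0.9811, du/dtau = 0.1279, dv/dtau = -0.1266
step 2:
  k1: at (u, v) = (-0.231037, 0.981134), (du/dtau, dv/dtau) = (0.127869, -0.126560); Gamma_uuu = 0.000000, Gamma_uuv = 0.456479, Gamma_uvv = -0.304319, Gamma_vuu = 0.000000, Gamma_vuv = -0.245200, Gamma_vvv = 0.163467; k1 = (0.127869, -0.126560, 0.019649, -0.010555)
  k2: at (u, v) = (-0.221447, 0.971642), (du/dtau, dv/dtau) = (0.129343, -0.127351); Gamma_uuu = 0.000000, Gamma_uuv = 0.461406, Gamma_uvv = -0.307604, Gamma_vuu = 0.000000, Gamma_vuv = -0.244800, Gamma_vvv = 0.163200; k2 = (0.129343, -0.127351, 0.020189, -0.010712)
  k3: at (u, v) = (-0.221336, 0.971582), (du/dtau, dv/dtau) = (0.129383, -0.127363); Gamma_uuu = 0.000000, Gamma_uuv = 0.461448, Gamma_uvv = -0.307632, Gamma_vuu = 0.000000, Gamma_vuv = -0.244789, Gamma_vvv = 0.163193; k3 = (0.129383, -0.127363, 0.020198, -0.010715)
  k4: at (u, v) = (-0.211629, 0.962029), (du/dtau, dv/dtau) = (0.130899, -0.128167); Gamma_uuu = 0.000000, Gamma_uuv = 0.466496, Gamma_uvv = -0.310997, Gamma_vuu = 0.000000, Gamma_vuv = -0.244314, Gamma_vvv = 0.162876; k4 = (0.130899, -0.128167, 0.020761, -0.010873)
  Y <- Y + (h/6)(k1 + 2k2 + 2k3 + k4): u = -0.2116, v = 0.9620, du/dtau = 0.1309, dv/dtau = -0.1282
step 3:
  k1: at (u, v) = (-0.211631, 0.962030), (du/dtau, dv/dtau) = (0.130899, -0.128167); Gamma_uuu = 0.000000, Gamma_uuv = 0.466495, Gamma_uvv = -0.310997, Gamma_vuu = 0.000000, Gamma_vuv = -0.244314, Gamma_vvv = 0.162876; k1 = (0.130899, -0.128167, 0.020761, -0.010873)
  k2: at (u, v) = (-0.201814, 0.952417), (du/dtau, dv/dtau) = (0.132456, -0.128982); Gamma_uuu = 0.000000, Gamma_uuv = 0.471664, Gamma_uvv = -0.314442, Gamma_vuu = 0.000000, Gamma_vuv = -0.243760, Gamma_vvv = 0.162507; k2 = (0.132456, -0.128982, 0.021347, -0.011033)
  k3: at (u, v) = (-0.201697, 0.952356), (du/dtau, dv/dtau) = (0.132500, -0.128994); Gamma_uuu = 0.000000, Gamma_uuv = 0.471709, Gamma_uvv = -0.314473, Gamma_vuu = 0.000000, Gamma_vuv = -0.243747, Gamma_vvv = 0.162498; k3 = (0.132500, -0.128994, 0.021357, -0.011036)
  k4: at (u, v) = (-0.191756, 0.942681), (du/dtau, dv/dtau) = (0.134103, -0.129822); Gamma_uuu = 0.000000, Gamma_uuv = 0.477006, Gamma_uvv = -0.318004, Gamma_vuu = 0.000000, Gamma_vuv = -0.243108, Gamma_vvv = 0.162072; k4 = (0.134103, -0.129822, 0.021968, -0.011196)
  Y <- Y + (h/6)(k1 + 2k2 + 2k3 + k4): u = -0.1918, v = 0.9427, du/dtau = 0.1341, dv/dtau = -0.1298
step 4:
  k1: at (u, v) = (-0.191758, 0.942681), (du/dtau, dv/dtau) = (0.134102, -0.129822); Gamma_uuu = 0.000000, Gamma_uuv = 0.477005, Gamma_uvv = -0.318003, Gamma_vuu = 0.000000, Gamma_vuv = -0.243108, Gamma_vvv = 0.162072; k1 = (0.134102, -0.129822, 0.021968, -0.011196)
  k2: at (u, v) = (-0.181701, 0.932945), (du/dtau, dv/dtau) = (0.135750, -0.130662); Gamma_uuu = 0.000000, Gamma_uuv = 0.482429, Gamma_uvv = -0.321620, Gamma_vuu = 0.000000, Gamma_vuv = -0.242378, Gamma_vvv = 0.161585; k2 = (0.135750, -0.130662, 0.022605, -0.011357)
  k3: at (u, v) = (-0.181577, 0.932882), (du/dtau, dv/dtau) = (0.135798, -0.130674); Gamma_uuu = 0.000000, Gamma_uuv = 0.482478, Gamma_uvv = -0.321652, Gamma_vuu = 0.000000, Gamma_vuv = -0.242362, Gamma_vvv = 0.161575; k3 = (0.135798, -0.130674, 0.022616, -0.011361)
  k4: at (u, v) = (-0.171389, 0.923080), (du/dtau, dv/dtau) = (0.137495, -0.131526); Gamma_uuu = 0.000000, Gamma_uuv = 0.488038, Gamma_uvv = -0.325359, Gamma_vuu = 0.000000, Gamma_vuv = -0.241533, Gamma_vvv = 0.161022; k4 = (0.137495, -0.131526, 0.023280, -0.011521)
  Y <- Y + (h/6)(k1 + 2k2 + 2k3 + k4): u = -0.1714, v = 0.9231, du/dtau = 0.1375, dv/dtau = -0.1315

Answer: u = -0.1714, v = 0.9231, du/dtau = 0.1375, dv/dtau = -0.1315


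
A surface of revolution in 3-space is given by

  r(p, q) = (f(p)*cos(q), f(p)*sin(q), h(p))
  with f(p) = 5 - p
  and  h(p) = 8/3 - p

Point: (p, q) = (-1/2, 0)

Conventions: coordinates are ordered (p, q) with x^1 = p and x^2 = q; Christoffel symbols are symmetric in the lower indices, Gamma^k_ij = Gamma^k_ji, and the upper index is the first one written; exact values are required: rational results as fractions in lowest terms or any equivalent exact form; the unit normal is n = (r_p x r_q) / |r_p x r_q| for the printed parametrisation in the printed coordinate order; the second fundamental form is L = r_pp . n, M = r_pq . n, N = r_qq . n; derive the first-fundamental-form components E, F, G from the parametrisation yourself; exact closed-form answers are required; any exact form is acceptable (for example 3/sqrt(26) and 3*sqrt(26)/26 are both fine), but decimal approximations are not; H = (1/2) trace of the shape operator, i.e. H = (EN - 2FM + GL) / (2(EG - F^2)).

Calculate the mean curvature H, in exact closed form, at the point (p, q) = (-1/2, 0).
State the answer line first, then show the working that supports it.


Answer: H = -sqrt(2)/22

f = 11/2, f' = -1, f'' = 0, h' = -1, h'' = 0
E = 2, F = 0, G = 121/4; answer radicand W^2 = 2
unnormalised second-form numerators: l = 0, m = 0, n = -11/2; L = l/sqrt(2), and similarly M = m/sqrt(W^2), N = n/sqrt(W^2)
H = (E*n - 2*F*m + G*l) / (2*(EG - F^2)*sqrt(W^2)); E*n - 2*F*m + G*l = -11, EG - F^2 = 121/2, so H = (-1/11)/sqrt(2)


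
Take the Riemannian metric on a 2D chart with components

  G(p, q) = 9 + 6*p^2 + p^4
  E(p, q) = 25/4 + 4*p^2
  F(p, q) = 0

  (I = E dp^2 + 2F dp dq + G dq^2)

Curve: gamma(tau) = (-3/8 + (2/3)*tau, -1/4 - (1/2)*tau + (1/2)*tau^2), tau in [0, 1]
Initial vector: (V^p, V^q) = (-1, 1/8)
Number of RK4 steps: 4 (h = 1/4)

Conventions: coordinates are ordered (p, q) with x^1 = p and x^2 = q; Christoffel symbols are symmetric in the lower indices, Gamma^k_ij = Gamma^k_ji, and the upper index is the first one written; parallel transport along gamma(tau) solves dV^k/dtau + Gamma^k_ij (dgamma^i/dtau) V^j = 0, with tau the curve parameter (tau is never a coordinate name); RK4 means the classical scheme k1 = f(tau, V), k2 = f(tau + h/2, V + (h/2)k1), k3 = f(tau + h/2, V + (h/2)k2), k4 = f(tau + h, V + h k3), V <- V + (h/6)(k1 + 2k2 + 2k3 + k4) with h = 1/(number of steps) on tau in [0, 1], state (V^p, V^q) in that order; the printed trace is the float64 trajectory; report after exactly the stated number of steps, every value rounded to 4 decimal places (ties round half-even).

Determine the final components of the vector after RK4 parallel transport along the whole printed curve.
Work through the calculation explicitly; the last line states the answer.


gamma'(tau) = (2/3, -1/2 + tau); f(tau, V)^k = -Gamma^k_ij(gamma(tau)) gamma'^i(tau) V^j; h = 1/4; intermediate values shown to 6 dp
curve data and Christoffel symbols at the stage parameters:
  tau = 0.000000: gamma = (-0.375000, -0.250000), gamma' = (0.666667, -0.500000); Gamma_ppp = -0.220183, Gamma_ppq = 0.000000, Gamma_pqq = 0.345757, Gamma_qpp = 0.000000, Gamma_qpq = -0.238806, Gamma_qqq = 0.000000
  tau = 0.125000: gamma = (-0.291667, -0.304688), gamma' = (0.666667, -0.375000); Gamma_ppp = -0.177028, Gamma_ppq = 0.000000, Gamma_pqq = 0.273073, Gamma_qpp = 0.000000, Gamma_qpq = -0.189083, Gamma_qqq = 0.000000
  tau = 0.250000: gamma = (-0.208333, -0.343750), gamma' = (0.666667, -0.250000); Gamma_ppp = -0.129730, Gamma_ppq = 0.000000, Gamma_pqq = 0.197410, Gamma_qpp = 0.000000, Gamma_qpq = -0.136908, Gamma_qqq = 0.000000
  tau = 0.375000: gamma = (-0.125000, -0.367188), gamma' = (0.666667, -0.125000); Gamma_ppp = -0.079208, Gamma_ppq = 0.000000, Gamma_pqq = 0.119431, Gamma_qpp = 0.000000, Gamma_qpq = -0.082902, Gamma_qqq = 0.000000
  tau = 0.500000: gamma = (-0.041667, -0.375000), gamma' = (0.666667, 0.000000); Gamma_ppp = -0.026637, Gamma_ppq = 0.000000, Gamma_pqq = 0.039979, Gamma_qpp = 0.000000, Gamma_qpq = -0.027762, Gamma_qqq = 0.000000
  tau = 0.625000: gamma = (0.041667, -0.367188), gamma' = (0.666667, 0.125000); Gamma_ppp = 0.026637, Gamma_ppq = 0.000000, Gamma_pqq = -0.039979, Gamma_qpp = 0.000000, Gamma_qpq = 0.027762, Gamma_qqq = 0.000000
  tau = 0.750000: gamma = (0.125000, -0.343750), gamma' = (0.666667, 0.250000); Gamma_ppp = 0.079208, Gamma_ppq = 0.000000, Gamma_pqq = -0.119431, Gamma_qpp = 0.000000, Gamma_qpq = 0.082902, Gamma_qqq = 0.000000
  tau = 0.875000: gamma = (0.208333, -0.304688), gamma' = (0.666667, 0.375000); Gamma_ppp = 0.129730, Gamma_ppq = 0.000000, Gamma_pqq = -0.197410, Gamma_qpp = 0.000000, Gamma_qpq = 0.136908, Gamma_qqq = 0.000000
  tau = 1.000000: gamma = (0.291667, -0.250000), gamma' = (0.666667, 0.500000); Gamma_ppp = 0.177028, Gamma_ppq = 0.000000, Gamma_pqq = -0.273073, Gamma_qpp = 0.000000, Gamma_qpq = 0.189083, Gamma_qqq = 0.000000
step 0: V^p = -1.0000, V^q = 0.1250
step 1: k1 = (-0.125179, 0.139303), k2 = (-0.105282, 0.089967), k3 = (-0.105620, 0.089014), k4 = (-0.081503, 0.048571); V <- V + (h/6)(k1 + 2k2 + 2k3 + k4): V^p = -1.0262, V^q = 0.1477
step 2: k1 = (-0.081460, 0.048608), k2 = (-0.052429, 0.019241), k3 = (-0.052293, 0.019000), k4 = (-0.018455, 0.002822); V <- V + (h/6)(k1 + 2k2 + 2k3 + k4): V^p = -1.0391, V^q = 0.1531
step 3: k1 = (-0.018452, 0.002833), k2 = (0.019260, 0.000774), k3 = (0.019175, 0.000763), k4 = (0.059192, 0.012965); V <- V + (h/6)(k1 + 2k2 + 2k3 + k4): V^p = -1.0342, V^q = 0.1539
step 4: k1 = (0.059204, 0.012930), k2 = (0.100312, 0.038525), k3 = (0.100104, 0.037969), k4 = (0.141402, 0.074815); V <- V + (h/6)(k1 + 2k2 + 2k3 + k4): V^p = -1.0091, V^q = 0.1639

Answer: V^p = -1.0091, V^q = 0.1639


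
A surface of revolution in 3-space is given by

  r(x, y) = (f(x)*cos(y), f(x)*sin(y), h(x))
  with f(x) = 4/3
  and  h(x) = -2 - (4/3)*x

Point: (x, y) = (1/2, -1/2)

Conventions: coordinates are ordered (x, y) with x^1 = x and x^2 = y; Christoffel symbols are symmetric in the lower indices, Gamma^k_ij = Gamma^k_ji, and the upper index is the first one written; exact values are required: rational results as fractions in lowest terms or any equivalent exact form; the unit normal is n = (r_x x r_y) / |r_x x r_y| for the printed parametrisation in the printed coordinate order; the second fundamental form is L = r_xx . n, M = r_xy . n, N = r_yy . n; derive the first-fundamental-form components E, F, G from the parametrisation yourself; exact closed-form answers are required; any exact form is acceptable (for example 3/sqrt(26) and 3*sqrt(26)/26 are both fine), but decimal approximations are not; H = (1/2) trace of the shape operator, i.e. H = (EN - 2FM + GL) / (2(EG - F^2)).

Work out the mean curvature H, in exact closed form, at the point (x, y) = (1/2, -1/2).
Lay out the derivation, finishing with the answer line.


f = 4/3, f' = 0, f'' = 0, h' = -4/3, h'' = 0
E = 16/9, F = 0, G = 16/9; answer radicand W^2 = 16/9
unnormalised second-form numerators: l = 0, m = 0, n = -16/9; L = l/sqrt(16/9), and similarly M = m/sqrt(W^2), N = n/sqrt(W^2)
H = (E*n - 2*F*m + G*l) / (2*(EG - F^2)*sqrt(W^2)); E*n - 2*F*m + G*l = -256/81, EG - F^2 = 256/81, so H = (-1/2)/sqrt(16/9)

Answer: H = -3/8


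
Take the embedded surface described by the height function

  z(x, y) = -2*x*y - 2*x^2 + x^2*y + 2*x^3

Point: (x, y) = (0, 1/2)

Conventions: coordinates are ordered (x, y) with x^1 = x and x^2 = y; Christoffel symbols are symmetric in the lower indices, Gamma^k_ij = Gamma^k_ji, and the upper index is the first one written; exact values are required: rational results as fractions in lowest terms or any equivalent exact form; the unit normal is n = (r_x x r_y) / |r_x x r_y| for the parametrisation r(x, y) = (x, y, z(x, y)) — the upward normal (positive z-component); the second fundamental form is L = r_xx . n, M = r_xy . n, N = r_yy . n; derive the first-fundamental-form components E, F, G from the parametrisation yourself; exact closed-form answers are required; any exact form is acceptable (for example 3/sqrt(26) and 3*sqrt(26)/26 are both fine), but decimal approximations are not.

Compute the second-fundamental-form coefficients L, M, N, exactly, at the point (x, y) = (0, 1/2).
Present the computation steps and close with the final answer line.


z_x = -1, z_y = 0, z_xx = -3, z_xy = -2, z_yy = 0
E = 2, F = 0, G = 1; answer radicand W^2 = 2
unnormalised second-form numerators: l = -3, m = -2, n = 0; L = l/sqrt(2), and similarly M = m/sqrt(W^2), N = n/sqrt(W^2)

Answer: L = -3*sqrt(2)/2, M = -sqrt(2), N = 0


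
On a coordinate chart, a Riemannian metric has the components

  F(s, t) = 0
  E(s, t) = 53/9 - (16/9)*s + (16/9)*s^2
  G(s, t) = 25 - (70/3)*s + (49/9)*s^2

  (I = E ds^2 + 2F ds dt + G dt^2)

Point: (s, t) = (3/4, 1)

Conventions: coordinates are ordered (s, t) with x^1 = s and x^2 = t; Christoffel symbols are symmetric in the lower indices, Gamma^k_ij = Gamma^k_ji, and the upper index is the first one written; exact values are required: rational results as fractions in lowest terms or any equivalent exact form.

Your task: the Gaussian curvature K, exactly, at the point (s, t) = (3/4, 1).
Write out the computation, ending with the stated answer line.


E = 50/9, F = 0, G = 169/16, EG - F^2 = 4225/72 at the point
E_s = 8/9, E_t = 0, F_s = 0, F_t = 0, G_s = -91/6, G_t = 0
E_tt = 0, F_st = 0, G_ss = 98/9
Compute both Brioschi determinants and normalise by (EG - F^2)^2.
M1 = [[-E_tt/2 + F_st - G_ss/2, E_s/2, F_s - E_t/2], [F_t - G_s/2, E, F], [G_t/2, F, G]] = [[-49/9, 4/9, 0], [91/12, 50/9, 0], [0, 0, 169/16]]; det M1 = -460187/1296
M2 = [[0, E_t/2, G_s/2], [E_t/2, E, F], [G_s/2, F, G]] = [[0, 0, -91/12], [0, 50/9, 0], [-91/12, 0, 169/16]]; det M2 = -207025/648
det M1 - det M2 = -15379/432; K = -15379/432 / (4225/72)^2 = -84/8125

Answer: K = -84/8125


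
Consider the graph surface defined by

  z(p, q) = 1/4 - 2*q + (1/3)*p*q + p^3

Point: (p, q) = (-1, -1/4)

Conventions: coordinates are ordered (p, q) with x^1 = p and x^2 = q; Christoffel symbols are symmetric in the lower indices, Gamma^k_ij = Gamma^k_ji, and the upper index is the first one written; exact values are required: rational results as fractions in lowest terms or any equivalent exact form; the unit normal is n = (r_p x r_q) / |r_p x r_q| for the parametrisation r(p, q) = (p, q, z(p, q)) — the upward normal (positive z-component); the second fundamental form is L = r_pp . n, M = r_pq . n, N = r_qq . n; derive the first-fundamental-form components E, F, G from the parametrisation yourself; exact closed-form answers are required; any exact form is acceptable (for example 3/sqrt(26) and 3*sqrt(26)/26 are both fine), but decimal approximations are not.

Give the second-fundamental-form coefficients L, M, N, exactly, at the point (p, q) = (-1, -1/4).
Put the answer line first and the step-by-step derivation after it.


Answer: L = -72*sqrt(2153)/2153, M = 4*sqrt(2153)/2153, N = 0

z_p = 35/12, z_q = -7/3, z_pp = -6, z_pq = 1/3, z_qq = 0
E = 1369/144, F = -245/36, G = 58/9; answer radicand W^2 = 2153/144
unnormalised second-form numerators: l = -6, m = 1/3, n = 0; L = l/sqrt(2153/144), and similarly M = m/sqrt(W^2), N = n/sqrt(W^2)


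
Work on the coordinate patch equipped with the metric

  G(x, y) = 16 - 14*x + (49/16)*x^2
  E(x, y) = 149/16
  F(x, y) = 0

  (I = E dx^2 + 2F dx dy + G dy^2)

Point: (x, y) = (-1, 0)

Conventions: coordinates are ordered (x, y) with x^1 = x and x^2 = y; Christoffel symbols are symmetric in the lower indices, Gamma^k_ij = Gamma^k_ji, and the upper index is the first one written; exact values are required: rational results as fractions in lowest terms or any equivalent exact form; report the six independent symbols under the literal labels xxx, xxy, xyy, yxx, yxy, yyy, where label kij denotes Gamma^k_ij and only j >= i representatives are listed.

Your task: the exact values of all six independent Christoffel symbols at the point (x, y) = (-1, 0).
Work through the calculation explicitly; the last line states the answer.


E = 149/16, F = 0, G = 529/16 at the point
E_x = 0, E_y = 0, F_x = 0, F_y = 0, G_x = -161/8, G_y = 0
EG - F^2 = 78821/256;  g^inv = (256/78821) * [[529/16, 0], [0, 149/16]]
first-kind symbols [ij,l] = (1/2)(d_i g_jl + d_j g_il - d_l g_ij): [xx,x] = E_x/2 = 0, [xx,y] = F_x - E_y/2 = 0, [xy,x] = E_y/2 = 0, [xy,y] = G_x/2 = -161/16, [yy,x] = F_y - G_x/2 = 161/16, [yy,y] = G_y/2 = 0
Gamma^x_ij = (G*[ij,x] - F*[ij,y])/(EG - F^2), Gamma^y_ij = (E*[ij,y] - F*[ij,x])/(EG - F^2)

Answer: Gamma_xxx = 0, Gamma_xxy = 0, Gamma_xyy = 161/149, Gamma_yxx = 0, Gamma_yxy = -7/23, Gamma_yyy = 0


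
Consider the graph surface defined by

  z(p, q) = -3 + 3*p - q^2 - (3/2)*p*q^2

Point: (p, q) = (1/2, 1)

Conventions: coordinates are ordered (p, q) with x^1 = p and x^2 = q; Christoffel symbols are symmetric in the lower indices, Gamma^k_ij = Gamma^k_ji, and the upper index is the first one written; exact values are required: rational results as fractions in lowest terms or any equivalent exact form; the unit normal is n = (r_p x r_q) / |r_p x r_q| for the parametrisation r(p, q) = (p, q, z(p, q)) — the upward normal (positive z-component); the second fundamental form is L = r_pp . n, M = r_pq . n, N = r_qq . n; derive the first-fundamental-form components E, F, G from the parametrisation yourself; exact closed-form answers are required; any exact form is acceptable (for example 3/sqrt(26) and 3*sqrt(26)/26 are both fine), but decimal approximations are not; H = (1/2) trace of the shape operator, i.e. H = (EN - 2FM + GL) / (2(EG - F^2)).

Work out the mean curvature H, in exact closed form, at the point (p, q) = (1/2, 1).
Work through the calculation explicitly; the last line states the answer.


z_p = 3/2, z_q = -7/2, z_pp = 0, z_pq = -3, z_qq = -7/2
E = 13/4, F = -21/4, G = 53/4; answer radicand W^2 = 31/2
unnormalised second-form numerators: l = 0, m = -3, n = -7/2; L = l/sqrt(31/2), and similarly M = m/sqrt(W^2), N = n/sqrt(W^2)
H = (E*n - 2*F*m + G*l) / (2*(EG - F^2)*sqrt(W^2)); E*n - 2*F*m + G*l = -343/8, EG - F^2 = 31/2, so H = (-343/248)/sqrt(31/2)

Answer: H = -343*sqrt(62)/7688


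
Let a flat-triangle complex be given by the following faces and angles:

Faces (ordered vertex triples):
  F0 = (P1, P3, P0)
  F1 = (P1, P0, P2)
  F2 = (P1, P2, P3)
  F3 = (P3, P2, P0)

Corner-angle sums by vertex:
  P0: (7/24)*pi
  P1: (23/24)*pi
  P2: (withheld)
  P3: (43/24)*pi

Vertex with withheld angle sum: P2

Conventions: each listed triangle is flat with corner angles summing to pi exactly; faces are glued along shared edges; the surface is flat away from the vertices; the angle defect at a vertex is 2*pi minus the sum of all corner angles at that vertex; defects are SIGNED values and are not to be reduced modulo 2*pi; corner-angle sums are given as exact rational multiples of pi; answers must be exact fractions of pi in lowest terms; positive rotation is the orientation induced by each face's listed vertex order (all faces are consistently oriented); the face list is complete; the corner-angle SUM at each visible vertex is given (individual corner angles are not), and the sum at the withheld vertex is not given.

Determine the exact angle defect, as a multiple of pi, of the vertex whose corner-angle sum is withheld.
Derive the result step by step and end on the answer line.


V = 4, E = 6, F = 4; chi = V - E + F = 2
Gauss-Bonnet: total defect = 2*pi*chi = 4*pi; visible defects sum to (71/24)*pi

Answer: defect(P2) = (25/24)*pi


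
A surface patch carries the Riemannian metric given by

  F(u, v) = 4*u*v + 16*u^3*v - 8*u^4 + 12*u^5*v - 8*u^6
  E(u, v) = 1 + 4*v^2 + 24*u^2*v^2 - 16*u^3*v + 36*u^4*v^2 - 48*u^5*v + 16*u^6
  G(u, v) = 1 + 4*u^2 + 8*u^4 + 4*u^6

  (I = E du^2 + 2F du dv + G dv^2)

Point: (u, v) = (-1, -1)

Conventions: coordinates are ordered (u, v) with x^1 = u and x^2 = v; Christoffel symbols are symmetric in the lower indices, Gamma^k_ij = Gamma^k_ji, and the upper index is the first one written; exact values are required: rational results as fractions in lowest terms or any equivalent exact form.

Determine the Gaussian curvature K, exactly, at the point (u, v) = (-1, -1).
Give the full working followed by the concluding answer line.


E = 17, F = 16, G = 17, EG - F^2 = 33 at the point
E_u = 0, E_v = -64, F_u = -32, F_v = -32, G_u = -64, G_v = 0
E_vv = 128, F_uv = 112, G_uu = 224
The intrinsic route: Brioschi's K = (det M1 - det M2)/(EG - F^2)^2.
M1 = [[-E_vv/2 + F_uv - G_uu/2, E_u/2, F_u - E_v/2], [F_v - G_u/2, E, F], [G_v/2, F, G]] = [[-64, 0, 0], [0, 17, 16], [0, 16, 17]]; det M1 = -2112
M2 = [[0, E_v/2, G_u/2], [E_v/2, E, F], [G_u/2, F, G]] = [[0, -32, -32], [-32, 17, 16], [-32, 16, 17]]; det M2 = -2048
det M1 - det M2 = -64; K = -64 / (33)^2 = -64/1089

Answer: K = -64/1089


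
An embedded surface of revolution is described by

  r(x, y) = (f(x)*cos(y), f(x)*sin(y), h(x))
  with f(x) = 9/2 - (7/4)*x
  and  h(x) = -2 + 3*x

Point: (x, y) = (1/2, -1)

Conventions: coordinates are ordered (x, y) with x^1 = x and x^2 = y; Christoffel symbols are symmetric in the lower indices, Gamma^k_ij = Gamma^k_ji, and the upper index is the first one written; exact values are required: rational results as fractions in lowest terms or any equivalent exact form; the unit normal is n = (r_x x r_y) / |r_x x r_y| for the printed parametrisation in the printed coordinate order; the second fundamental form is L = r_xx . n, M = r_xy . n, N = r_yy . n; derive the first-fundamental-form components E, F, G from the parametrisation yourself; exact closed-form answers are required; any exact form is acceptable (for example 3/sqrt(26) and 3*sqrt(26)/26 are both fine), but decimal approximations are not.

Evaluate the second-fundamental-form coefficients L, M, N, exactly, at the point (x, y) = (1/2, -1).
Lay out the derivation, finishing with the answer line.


f = 29/8, f' = -7/4, f'' = 0, h' = 3, h'' = 0
E = 193/16, F = 0, G = 841/64; answer radicand W^2 = 193/16
unnormalised second-form numerators: l = 0, m = 0, n = 87/8; L = l/sqrt(193/16), and similarly M = m/sqrt(W^2), N = n/sqrt(W^2)

Answer: L = 0, M = 0, N = 87*sqrt(193)/386


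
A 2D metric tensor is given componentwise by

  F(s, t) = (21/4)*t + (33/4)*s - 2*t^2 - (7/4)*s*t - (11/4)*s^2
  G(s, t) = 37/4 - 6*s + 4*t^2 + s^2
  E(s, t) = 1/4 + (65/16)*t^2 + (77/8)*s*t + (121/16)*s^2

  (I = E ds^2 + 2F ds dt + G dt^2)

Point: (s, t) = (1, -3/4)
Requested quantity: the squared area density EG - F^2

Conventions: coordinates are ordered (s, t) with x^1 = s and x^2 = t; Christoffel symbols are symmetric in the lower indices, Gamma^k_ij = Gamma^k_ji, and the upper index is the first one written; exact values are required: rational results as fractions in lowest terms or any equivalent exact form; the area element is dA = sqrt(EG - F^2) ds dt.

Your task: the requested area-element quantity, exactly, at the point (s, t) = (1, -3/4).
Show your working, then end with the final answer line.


E = 737/256, F = 7/4, G = 13/2; EG - F^2 = 8013/512

Answer: EG - F^2 = 8013/512


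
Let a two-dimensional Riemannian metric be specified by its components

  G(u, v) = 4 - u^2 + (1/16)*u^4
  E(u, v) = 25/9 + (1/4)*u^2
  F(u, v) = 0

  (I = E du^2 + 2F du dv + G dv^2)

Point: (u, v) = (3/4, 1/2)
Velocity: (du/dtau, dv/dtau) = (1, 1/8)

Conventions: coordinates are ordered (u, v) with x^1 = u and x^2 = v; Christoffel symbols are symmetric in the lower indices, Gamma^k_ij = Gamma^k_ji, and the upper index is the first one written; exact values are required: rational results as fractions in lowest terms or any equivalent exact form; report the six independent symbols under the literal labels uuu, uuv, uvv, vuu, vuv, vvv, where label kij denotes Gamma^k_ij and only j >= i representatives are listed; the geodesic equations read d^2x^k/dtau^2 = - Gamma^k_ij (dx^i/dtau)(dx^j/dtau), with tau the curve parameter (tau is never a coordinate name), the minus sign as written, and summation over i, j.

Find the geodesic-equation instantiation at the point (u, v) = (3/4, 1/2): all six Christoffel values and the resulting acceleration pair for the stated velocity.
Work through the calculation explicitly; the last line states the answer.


E = 1681/576, F = 0, G = 14161/4096 at the point
E_u = 3/8, E_v = 0, F_u = 0, F_v = 0, G_u = -357/256, G_v = 0
EG - F^2 = 23804641/2359296;  g^inv = (2359296/23804641) * [[14161/4096, 0], [0, 1681/576]]
first-kind symbols [ij,l] = (1/2)(d_i g_jl + d_j g_il - d_l g_ij): [uu,u] = E_u/2 = 3/16, [uu,v] = F_u - E_v/2 = 0, [uv,u] = E_v/2 = 0, [uv,v] = G_u/2 = -357/512, [vv,u] = F_v - G_u/2 = 357/512, [vv,v] = G_v/2 = 0
Gamma^u_ij = (G*[ij,u] - F*[ij,v])/(EG - F^2), Gamma^v_ij = (E*[ij,v] - F*[ij,u])/(EG - F^2)
Gamma_uuu = 108/1681, Gamma_uuv = 0, Gamma_uvv = 3213/13448, Gamma_vuu = 0, Gamma_vuv = -24/119, Gamma_vvv = 0
d^2u/dtau^2 = -(Gamma_uuu*(1)^2 + 2*Gamma_uuv*(1)*(1/8) + Gamma_uvv*(1/8)^2) = -58509/860672
d^2v/dtau^2 = -(Gamma_vuu*(1)^2 + 2*Gamma_vuv*(1)*(1/8) + Gamma_vvv*(1/8)^2) = 6/119

Answer: Gamma_uuu = 108/1681, Gamma_uuv = 0, Gamma_uvv = 3213/13448, Gamma_vuu = 0, Gamma_vuv = -24/119, Gamma_vvv = 0; accelerations (d^2u/dtau^2, d^2v/dtau^2) = (-58509/860672, 6/119)
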